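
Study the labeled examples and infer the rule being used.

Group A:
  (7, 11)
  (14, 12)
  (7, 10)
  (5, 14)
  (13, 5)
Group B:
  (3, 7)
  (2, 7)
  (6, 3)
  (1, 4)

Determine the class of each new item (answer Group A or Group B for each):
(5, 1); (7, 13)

One predicate separates the groups cleanly: sum ≥ 17.
(5, 1) → 5+1 = 6 → Group B.
(7, 13) → 7+13 = 20 → Group A.

Group B, Group A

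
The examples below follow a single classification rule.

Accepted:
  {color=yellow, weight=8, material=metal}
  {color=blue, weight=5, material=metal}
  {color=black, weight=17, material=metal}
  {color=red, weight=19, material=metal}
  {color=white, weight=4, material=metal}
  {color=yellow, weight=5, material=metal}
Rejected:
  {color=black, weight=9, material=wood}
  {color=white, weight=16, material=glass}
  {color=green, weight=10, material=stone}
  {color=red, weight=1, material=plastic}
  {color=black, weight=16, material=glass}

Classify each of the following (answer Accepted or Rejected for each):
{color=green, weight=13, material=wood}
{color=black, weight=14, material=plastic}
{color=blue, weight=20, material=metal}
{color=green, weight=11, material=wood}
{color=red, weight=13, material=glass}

One predicate separates the groups cleanly: material is metal.
Rejected: {color=green, weight=13, material=wood}, since material is wood. Rejected: {color=black, weight=14, material=plastic}, since material is plastic. Accepted: {color=blue, weight=20, material=metal}, since material is metal. Rejected: {color=green, weight=11, material=wood}, since material is wood. Rejected: {color=red, weight=13, material=glass}, since material is glass.

Rejected, Rejected, Accepted, Rejected, Rejected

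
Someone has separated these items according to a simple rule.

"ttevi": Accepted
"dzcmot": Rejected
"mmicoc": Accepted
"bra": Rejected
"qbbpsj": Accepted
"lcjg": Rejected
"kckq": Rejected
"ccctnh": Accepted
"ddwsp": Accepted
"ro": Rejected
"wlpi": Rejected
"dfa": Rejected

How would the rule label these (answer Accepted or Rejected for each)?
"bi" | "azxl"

Rejected, Rejected

The classifier is using: has a double letter.
"bi" — no doubled letter, hence Rejected.
"azxl" — no doubled letter, hence Rejected.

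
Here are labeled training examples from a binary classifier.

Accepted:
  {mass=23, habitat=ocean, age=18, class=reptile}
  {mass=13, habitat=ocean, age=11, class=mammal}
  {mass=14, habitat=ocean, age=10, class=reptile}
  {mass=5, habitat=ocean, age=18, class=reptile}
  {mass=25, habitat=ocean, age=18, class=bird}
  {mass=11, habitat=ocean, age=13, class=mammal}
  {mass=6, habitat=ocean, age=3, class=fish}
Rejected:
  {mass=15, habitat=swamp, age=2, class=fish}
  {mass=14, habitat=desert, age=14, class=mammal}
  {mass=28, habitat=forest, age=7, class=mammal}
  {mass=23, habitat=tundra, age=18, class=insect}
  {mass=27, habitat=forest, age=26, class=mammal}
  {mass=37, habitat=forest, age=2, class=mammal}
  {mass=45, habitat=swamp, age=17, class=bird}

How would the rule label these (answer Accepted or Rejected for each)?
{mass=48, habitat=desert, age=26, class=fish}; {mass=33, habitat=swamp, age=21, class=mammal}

The distinguishing property — habitat is ocean — holds for all the 'Accepted' cases and none of the 'Rejected' cases.
{mass=48, habitat=desert, age=26, class=fish}: habitat is desert, fails this test → Rejected.
{mass=33, habitat=swamp, age=21, class=mammal}: habitat is swamp, fails this test → Rejected.

Rejected, Rejected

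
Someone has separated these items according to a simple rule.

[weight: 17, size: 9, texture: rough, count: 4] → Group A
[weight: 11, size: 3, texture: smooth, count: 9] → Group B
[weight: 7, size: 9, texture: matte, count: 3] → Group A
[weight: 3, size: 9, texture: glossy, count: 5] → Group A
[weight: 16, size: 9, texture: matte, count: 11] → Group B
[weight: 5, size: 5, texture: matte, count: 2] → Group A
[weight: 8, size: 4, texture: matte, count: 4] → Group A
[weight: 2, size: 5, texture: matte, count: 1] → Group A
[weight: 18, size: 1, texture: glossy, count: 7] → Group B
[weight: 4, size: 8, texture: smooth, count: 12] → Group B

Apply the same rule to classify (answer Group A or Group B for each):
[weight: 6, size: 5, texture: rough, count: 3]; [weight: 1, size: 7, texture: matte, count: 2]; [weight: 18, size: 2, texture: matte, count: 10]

Group A, Group A, Group B

The pattern is that an item is 'Group A' exactly when: count ≤ 5.
[weight: 6, size: 5, texture: rough, count: 3]: count = 3 — fits, so Group A. [weight: 1, size: 7, texture: matte, count: 2]: count = 2 — fits, so Group A. [weight: 18, size: 2, texture: matte, count: 10]: count = 10 — fails the rule, so Group B.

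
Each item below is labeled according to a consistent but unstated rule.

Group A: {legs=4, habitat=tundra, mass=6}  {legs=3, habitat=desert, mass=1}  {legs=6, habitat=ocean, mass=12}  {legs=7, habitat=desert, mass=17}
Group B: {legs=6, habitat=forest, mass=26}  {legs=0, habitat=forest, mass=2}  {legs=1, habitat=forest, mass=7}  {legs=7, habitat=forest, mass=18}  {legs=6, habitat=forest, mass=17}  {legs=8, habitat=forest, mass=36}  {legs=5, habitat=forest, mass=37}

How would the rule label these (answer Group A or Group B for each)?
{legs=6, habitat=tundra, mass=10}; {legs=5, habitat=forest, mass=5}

'Group A' ⟺ habitat is not forest.
{legs=6, habitat=tundra, mass=10}: habitat is tundra, passes → Group A. {legs=5, habitat=forest, mass=5}: habitat is forest, lacks this property → Group B.

Group A, Group B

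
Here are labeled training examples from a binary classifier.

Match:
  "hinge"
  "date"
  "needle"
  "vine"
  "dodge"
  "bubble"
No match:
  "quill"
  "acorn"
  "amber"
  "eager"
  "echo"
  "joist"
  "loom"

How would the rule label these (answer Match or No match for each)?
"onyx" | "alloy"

The pattern is that an item is 'Match' exactly when: ends with 'e'.
"onyx": No match (ends with 'x'). "alloy": No match (ends with 'y').

No match, No match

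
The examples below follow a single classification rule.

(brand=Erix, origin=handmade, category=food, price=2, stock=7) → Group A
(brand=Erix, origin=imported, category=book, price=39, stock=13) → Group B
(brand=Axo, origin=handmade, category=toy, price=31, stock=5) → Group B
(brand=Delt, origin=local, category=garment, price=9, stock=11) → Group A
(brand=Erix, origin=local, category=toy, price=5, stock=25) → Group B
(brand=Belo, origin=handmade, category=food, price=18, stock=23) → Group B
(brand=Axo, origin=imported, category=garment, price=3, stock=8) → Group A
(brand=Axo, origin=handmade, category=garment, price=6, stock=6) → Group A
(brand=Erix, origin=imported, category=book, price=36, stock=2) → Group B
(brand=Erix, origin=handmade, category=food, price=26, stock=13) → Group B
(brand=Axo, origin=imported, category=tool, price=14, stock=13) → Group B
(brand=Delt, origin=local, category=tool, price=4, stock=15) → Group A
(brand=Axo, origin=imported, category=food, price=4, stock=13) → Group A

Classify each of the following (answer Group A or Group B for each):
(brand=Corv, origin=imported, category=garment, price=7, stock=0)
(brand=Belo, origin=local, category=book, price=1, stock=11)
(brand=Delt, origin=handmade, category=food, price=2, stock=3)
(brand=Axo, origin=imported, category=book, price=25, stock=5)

The rule appears to be: stock ≤ 15 AND price ≤ 9.
Group A: (brand=Corv, origin=imported, category=garment, price=7, stock=0), since stock = 0, price = 7. Group A: (brand=Belo, origin=local, category=book, price=1, stock=11), since stock = 11, price = 1. Group A: (brand=Delt, origin=handmade, category=food, price=2, stock=3), since stock = 3, price = 2. Group B: (brand=Axo, origin=imported, category=book, price=25, stock=5), since stock = 5, price = 25.

Group A, Group A, Group A, Group B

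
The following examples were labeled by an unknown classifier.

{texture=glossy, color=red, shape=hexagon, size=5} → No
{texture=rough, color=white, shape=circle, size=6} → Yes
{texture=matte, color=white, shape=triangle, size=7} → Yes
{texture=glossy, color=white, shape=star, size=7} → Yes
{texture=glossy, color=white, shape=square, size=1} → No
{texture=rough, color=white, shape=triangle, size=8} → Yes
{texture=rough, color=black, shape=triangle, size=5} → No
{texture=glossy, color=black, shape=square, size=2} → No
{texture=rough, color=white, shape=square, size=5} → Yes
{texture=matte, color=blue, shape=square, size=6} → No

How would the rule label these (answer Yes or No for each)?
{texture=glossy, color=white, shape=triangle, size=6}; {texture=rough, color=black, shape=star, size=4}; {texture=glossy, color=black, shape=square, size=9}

Rule: color is white AND size ≥ 2. This holds for each 'Yes' example and fails for each 'No' one.
{texture=glossy, color=white, shape=triangle, size=6}: color is white, size = 6 — passes, so Yes. {texture=rough, color=black, shape=star, size=4}: color is black, size = 4 — doesn't qualify, so No. {texture=glossy, color=black, shape=square, size=9}: color is black, size = 9 — doesn't qualify, so No.

Yes, No, No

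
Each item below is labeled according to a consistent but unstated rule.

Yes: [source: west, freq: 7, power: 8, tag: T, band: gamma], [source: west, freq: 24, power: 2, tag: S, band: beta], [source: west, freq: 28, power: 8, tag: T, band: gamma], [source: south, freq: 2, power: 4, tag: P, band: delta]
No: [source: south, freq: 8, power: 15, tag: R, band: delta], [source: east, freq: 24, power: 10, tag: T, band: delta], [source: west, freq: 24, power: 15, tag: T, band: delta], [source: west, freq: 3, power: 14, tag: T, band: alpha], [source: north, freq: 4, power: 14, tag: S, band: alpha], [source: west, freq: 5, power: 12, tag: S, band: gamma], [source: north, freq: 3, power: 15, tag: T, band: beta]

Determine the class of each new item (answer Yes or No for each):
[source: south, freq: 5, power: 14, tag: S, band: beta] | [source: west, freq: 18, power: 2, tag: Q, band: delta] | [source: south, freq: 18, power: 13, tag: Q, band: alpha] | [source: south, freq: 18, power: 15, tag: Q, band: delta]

No, Yes, No, No

Rule: power ≤ 8. This holds for each 'Yes' example and fails for each 'No' one.
[source: south, freq: 5, power: 14, tag: S, band: beta]: power = 14 — lacks this property, so No.
[source: west, freq: 18, power: 2, tag: Q, band: delta]: power = 2 — fits, so Yes.
[source: south, freq: 18, power: 13, tag: Q, band: alpha]: power = 13 — lacks this property, so No.
[source: south, freq: 18, power: 15, tag: Q, band: delta]: power = 15 — lacks this property, so No.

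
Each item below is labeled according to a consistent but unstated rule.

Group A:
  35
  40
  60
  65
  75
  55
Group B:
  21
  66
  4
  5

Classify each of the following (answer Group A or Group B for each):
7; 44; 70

Group B, Group B, Group A

All 'Group A' examples share one property — multiple of 5 AND at least 21 — and every 'Group B' example lacks it.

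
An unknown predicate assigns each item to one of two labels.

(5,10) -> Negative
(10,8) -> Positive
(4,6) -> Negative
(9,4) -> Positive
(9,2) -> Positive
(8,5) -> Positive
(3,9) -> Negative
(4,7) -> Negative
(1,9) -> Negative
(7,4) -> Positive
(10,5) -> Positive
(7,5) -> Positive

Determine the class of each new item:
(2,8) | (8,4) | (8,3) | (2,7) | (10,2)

Negative, Positive, Positive, Negative, Positive

The distinguishing property — first > second — holds for all the 'Positive' cases and none of the 'Negative' cases.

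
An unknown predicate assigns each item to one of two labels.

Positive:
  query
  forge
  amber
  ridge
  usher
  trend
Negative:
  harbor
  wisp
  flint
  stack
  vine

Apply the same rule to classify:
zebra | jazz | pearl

Positive, Negative, Positive

One predicate separates the groups cleanly: odd length AND contains 'e'.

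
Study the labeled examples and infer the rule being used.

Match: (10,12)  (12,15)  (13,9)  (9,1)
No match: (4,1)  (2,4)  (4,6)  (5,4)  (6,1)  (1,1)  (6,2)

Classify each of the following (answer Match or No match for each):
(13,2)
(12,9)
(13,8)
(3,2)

Match, Match, Match, No match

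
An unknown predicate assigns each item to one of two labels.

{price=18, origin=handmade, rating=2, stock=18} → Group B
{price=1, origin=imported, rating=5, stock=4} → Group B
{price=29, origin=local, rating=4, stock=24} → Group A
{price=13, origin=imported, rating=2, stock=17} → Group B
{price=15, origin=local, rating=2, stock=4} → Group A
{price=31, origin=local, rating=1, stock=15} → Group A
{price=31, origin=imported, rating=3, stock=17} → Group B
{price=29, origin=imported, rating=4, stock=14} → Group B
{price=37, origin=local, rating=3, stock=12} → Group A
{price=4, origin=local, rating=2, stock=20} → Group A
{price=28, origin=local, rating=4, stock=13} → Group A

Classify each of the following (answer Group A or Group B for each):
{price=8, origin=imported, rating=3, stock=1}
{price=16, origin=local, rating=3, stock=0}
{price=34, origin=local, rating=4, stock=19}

Group B, Group A, Group A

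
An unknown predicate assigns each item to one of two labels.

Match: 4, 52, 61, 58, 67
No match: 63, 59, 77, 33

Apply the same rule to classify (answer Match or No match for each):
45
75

The simplest hypothesis consistent with all the labels is: ≡ 1 (mod 3).
45: 45 mod 3 = 0 — doesn't match, so No match.
75: 75 mod 3 = 0 — doesn't match, so No match.

No match, No match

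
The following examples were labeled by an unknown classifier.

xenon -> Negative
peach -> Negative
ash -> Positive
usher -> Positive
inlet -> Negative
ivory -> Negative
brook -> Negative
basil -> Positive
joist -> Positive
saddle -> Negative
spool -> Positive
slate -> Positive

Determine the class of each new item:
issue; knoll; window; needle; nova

Positive, Negative, Negative, Negative, Negative

The common property of the 'Positive' items is: odd length AND contains 's'. No 'Negative' item has it.
issue: length 5, has 's' — satisfies this, so Positive. knoll: length 5, no 's' — doesn't match, so Negative. window: length 6, no 's' — doesn't match, so Negative. needle: length 6, no 's' — doesn't match, so Negative. nova: length 4, no 's' — doesn't match, so Negative.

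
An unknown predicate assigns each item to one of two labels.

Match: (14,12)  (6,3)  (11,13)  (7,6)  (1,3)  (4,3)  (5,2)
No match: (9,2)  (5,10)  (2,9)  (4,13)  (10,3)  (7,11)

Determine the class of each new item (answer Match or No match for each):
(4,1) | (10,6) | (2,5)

Match, No match, Match

Every 'Match' example satisfies: |first − second| ≤ 3. None of the 'No match' examples do.
(4,1): |4−1| = 3 — qualifies, so Match. (10,6): |10−6| = 4 — fails this test, so No match. (2,5): |2−5| = 3 — qualifies, so Match.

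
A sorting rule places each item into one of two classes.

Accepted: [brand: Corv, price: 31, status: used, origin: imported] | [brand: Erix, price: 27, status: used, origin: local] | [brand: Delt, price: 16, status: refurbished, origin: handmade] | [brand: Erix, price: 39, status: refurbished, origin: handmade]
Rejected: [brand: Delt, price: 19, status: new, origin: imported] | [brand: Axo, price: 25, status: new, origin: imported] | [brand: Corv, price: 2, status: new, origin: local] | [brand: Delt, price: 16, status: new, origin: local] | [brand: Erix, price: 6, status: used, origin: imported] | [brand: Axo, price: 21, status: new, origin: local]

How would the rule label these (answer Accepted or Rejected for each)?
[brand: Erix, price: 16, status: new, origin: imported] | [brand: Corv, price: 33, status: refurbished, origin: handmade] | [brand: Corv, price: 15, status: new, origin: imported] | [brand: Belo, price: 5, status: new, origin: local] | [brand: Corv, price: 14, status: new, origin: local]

One predicate separates the groups cleanly: origin is handmade OR price ≥ 27.

Rejected, Accepted, Rejected, Rejected, Rejected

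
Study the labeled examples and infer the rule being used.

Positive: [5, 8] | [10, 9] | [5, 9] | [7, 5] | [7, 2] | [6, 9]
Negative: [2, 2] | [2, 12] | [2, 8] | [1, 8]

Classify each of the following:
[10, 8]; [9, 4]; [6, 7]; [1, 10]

Positive, Positive, Positive, Negative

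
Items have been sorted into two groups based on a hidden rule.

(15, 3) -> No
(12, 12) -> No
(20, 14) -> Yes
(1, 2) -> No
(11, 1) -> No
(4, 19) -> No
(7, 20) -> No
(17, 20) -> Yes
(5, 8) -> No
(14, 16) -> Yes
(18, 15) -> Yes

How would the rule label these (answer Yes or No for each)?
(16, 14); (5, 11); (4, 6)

Yes, No, No

The simplest hypothesis consistent with all the labels is: sum ≥ 30.
(16, 14) → 16+14 = 30 → Yes.
(5, 11) → 5+11 = 16 → No.
(4, 6) → 4+6 = 10 → No.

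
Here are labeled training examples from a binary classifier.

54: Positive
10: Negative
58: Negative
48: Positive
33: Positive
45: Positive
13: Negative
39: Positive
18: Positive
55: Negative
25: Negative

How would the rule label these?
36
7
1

Positive, Negative, Negative

The simplest hypothesis consistent with all the labels is: multiple of 3.
36: 36 = 3·12, satisfies this → Positive.
7: 7 = 3·2 + 1, does not pass → Negative.
1: 1 = 3·0 + 1, does not pass → Negative.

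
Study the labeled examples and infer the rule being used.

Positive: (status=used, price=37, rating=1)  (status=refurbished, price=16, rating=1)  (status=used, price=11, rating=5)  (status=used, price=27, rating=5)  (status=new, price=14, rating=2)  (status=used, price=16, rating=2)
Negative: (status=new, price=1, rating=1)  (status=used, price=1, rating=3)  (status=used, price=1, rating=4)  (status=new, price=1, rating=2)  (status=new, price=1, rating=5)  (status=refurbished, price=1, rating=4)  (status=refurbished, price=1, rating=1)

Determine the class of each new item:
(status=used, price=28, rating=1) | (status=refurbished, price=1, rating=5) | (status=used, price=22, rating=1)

One predicate separates the groups cleanly: price ≥ 11.
(status=used, price=28, rating=1): price = 28, has this property → Positive.
(status=refurbished, price=1, rating=5): price = 1, fails this test → Negative.
(status=used, price=22, rating=1): price = 22, has this property → Positive.

Positive, Negative, Positive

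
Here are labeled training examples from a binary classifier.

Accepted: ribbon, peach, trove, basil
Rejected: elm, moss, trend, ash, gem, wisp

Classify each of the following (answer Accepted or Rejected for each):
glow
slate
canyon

The distinguishing property — has ≥ 2 vowels — holds for all the 'Accepted' cases and none of the 'Rejected' cases.
glow: Rejected (1 vowel). slate: Accepted (2 vowels). canyon: Accepted (2 vowels).

Rejected, Accepted, Accepted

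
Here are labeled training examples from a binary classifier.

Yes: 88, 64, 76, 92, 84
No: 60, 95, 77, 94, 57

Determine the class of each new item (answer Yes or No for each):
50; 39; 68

All 'Yes' examples share one property — multiple of 4 AND at least 64 — and every 'No' example lacks it.
50: 50 = 4·12 + 2, 50 < 64, fails this test → No.
39: 39 = 4·9 + 3, 39 < 64, fails this test → No.
68: 68 = 4·17, 68 ≥ 64, checks out → Yes.

No, No, Yes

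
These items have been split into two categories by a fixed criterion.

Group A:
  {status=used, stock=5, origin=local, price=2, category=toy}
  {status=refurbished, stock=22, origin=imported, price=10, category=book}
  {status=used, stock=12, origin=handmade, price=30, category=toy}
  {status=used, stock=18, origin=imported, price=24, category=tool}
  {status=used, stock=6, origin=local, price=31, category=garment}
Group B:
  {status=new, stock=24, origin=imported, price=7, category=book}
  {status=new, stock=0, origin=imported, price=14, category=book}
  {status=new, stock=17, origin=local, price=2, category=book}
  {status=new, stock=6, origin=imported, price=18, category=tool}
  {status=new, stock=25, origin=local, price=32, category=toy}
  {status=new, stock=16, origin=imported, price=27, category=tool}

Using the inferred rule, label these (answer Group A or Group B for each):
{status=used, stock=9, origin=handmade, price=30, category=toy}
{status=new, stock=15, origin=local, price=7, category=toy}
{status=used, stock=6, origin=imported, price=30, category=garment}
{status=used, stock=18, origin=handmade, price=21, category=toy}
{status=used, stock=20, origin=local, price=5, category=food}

Group A, Group B, Group A, Group A, Group A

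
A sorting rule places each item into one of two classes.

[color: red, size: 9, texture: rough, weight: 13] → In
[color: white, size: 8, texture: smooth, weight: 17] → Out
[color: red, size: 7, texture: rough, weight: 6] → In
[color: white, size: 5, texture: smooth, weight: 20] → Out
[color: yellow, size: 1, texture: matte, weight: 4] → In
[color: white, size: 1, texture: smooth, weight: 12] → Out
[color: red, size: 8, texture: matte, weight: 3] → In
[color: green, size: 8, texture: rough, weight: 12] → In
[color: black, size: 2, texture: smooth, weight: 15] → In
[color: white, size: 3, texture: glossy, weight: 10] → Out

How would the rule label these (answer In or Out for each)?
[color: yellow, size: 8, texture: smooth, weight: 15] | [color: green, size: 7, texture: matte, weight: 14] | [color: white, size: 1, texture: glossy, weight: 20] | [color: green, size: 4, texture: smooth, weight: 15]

In, In, Out, In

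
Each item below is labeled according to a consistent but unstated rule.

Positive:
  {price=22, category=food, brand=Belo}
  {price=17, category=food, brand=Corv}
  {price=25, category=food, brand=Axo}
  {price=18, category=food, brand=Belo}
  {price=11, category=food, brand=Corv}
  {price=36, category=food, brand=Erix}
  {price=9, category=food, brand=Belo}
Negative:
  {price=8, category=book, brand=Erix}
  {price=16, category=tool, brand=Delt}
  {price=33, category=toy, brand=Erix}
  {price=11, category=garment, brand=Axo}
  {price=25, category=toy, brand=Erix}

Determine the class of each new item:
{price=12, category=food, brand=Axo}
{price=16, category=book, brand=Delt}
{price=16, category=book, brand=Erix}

The rule appears to be: category is food.
{price=12, category=food, brand=Axo} — category is food, hence Positive.
{price=16, category=book, brand=Delt} — category is book, hence Negative.
{price=16, category=book, brand=Erix} — category is book, hence Negative.

Positive, Negative, Negative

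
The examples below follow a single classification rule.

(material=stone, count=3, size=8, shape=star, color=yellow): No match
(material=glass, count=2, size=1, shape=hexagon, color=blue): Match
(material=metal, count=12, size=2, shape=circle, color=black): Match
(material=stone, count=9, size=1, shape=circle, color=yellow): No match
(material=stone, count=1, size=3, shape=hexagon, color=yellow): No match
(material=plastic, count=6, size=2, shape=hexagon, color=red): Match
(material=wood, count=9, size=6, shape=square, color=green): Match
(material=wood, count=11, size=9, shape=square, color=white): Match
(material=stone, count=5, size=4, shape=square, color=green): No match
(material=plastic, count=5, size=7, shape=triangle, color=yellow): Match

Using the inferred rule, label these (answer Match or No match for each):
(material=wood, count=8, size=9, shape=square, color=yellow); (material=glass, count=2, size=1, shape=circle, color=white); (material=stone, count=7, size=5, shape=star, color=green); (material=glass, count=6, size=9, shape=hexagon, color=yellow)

'Match' ⟺ material is not stone.
Match: (material=wood, count=8, size=9, shape=square, color=yellow), since material is wood. Match: (material=glass, count=2, size=1, shape=circle, color=white), since material is glass. No match: (material=stone, count=7, size=5, shape=star, color=green), since material is stone. Match: (material=glass, count=6, size=9, shape=hexagon, color=yellow), since material is glass.

Match, Match, No match, Match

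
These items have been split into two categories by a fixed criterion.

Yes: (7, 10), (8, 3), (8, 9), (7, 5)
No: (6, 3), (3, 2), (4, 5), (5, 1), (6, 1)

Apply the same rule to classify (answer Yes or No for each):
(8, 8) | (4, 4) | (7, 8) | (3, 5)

Yes, No, Yes, No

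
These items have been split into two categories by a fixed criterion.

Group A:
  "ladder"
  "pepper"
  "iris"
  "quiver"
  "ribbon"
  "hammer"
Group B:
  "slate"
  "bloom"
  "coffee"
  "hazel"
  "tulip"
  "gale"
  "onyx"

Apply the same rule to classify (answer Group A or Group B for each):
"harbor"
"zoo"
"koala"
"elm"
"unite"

One predicate separates the groups cleanly: contains 'r'.
"harbor" → has 'r' → Group A.
"zoo" → no 'r' → Group B.
"koala" → no 'r' → Group B.
"elm" → no 'r' → Group B.
"unite" → no 'r' → Group B.

Group A, Group B, Group B, Group B, Group B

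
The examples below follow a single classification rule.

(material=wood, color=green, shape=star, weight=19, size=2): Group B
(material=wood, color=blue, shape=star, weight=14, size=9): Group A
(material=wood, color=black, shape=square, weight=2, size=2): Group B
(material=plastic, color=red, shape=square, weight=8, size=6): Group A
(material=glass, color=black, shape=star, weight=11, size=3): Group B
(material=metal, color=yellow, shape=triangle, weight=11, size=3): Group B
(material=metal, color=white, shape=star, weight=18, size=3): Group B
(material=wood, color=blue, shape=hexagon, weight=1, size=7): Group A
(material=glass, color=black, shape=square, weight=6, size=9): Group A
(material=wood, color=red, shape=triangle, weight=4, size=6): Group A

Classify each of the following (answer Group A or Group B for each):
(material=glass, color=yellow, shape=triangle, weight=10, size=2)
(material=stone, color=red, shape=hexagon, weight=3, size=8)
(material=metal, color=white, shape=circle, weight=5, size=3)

Group B, Group A, Group B

Rule: size ≥ 6. This holds for each 'Group A' example and fails for each 'Group B' one.
(material=glass, color=yellow, shape=triangle, weight=10, size=2) — size = 2, hence Group B. (material=stone, color=red, shape=hexagon, weight=3, size=8) — size = 8, hence Group A. (material=metal, color=white, shape=circle, weight=5, size=3) — size = 3, hence Group B.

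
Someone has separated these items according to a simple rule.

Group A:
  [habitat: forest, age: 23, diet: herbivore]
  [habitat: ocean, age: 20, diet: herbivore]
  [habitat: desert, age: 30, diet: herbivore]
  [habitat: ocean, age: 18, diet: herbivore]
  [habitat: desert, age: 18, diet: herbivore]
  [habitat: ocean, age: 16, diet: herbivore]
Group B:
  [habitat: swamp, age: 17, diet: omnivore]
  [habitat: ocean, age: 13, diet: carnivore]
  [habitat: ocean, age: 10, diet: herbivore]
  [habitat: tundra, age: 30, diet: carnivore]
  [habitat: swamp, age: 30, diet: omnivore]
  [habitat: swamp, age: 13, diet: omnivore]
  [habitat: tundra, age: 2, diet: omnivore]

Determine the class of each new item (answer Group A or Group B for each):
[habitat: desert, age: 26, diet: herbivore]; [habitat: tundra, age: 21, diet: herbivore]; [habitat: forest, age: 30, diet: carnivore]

Group A, Group A, Group B

The distinguishing property — diet is herbivore AND age ≥ 13 — holds for all the 'Group A' cases and none of the 'Group B' cases.
[habitat: desert, age: 26, diet: herbivore]: Group A (diet is herbivore, age = 26). [habitat: tundra, age: 21, diet: herbivore]: Group A (diet is herbivore, age = 21). [habitat: forest, age: 30, diet: carnivore]: Group B (diet is carnivore, age = 30).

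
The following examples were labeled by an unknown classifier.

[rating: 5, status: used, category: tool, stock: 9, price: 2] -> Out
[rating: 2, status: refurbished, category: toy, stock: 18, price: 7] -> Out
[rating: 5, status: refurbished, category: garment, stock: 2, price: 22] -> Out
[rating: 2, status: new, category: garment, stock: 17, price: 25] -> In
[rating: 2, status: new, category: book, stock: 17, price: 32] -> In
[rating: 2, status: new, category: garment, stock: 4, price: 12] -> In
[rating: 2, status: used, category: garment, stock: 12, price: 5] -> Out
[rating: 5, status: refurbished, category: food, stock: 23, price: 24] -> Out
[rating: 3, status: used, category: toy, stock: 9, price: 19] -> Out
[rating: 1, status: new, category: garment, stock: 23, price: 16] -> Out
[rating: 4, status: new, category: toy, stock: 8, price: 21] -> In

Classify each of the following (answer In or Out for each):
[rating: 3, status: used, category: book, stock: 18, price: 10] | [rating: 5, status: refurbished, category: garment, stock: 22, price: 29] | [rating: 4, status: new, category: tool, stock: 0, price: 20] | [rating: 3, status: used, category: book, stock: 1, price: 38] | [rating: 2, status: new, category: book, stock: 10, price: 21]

The pattern is that an item is 'In' exactly when: status is new AND rating ≥ 2.

Out, Out, In, Out, In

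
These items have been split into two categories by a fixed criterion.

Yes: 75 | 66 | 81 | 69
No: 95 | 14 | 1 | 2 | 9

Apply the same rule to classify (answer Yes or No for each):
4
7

No, No

Rule: multiple of 3 AND at least 14. This holds for each 'Yes' example and fails for each 'No' one.
No: 4, since 4 = 3·1 + 1, 4 < 14.
No: 7, since 7 = 3·2 + 1, 7 < 14.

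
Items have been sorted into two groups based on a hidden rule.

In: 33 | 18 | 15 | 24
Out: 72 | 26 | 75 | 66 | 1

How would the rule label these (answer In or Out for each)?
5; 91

'In' ⟺ multiple of 3 AND at most 33.

Out, Out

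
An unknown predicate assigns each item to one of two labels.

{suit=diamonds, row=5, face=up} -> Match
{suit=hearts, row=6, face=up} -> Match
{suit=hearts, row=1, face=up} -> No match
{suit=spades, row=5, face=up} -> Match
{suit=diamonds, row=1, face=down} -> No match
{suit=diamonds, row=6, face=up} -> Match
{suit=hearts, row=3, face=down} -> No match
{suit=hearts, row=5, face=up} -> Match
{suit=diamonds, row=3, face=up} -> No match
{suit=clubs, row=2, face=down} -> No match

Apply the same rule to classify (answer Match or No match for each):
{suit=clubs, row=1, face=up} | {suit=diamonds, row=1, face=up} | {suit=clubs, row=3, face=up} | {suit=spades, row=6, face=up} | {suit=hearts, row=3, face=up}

No match, No match, No match, Match, No match

Rule: row ≥ 5. This holds for each 'Match' example and fails for each 'No match' one.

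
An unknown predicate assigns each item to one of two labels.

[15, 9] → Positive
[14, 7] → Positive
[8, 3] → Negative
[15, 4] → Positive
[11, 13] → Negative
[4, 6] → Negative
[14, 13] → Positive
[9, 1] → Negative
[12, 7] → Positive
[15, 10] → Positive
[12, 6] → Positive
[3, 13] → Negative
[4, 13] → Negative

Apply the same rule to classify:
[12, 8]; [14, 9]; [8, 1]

Positive, Positive, Negative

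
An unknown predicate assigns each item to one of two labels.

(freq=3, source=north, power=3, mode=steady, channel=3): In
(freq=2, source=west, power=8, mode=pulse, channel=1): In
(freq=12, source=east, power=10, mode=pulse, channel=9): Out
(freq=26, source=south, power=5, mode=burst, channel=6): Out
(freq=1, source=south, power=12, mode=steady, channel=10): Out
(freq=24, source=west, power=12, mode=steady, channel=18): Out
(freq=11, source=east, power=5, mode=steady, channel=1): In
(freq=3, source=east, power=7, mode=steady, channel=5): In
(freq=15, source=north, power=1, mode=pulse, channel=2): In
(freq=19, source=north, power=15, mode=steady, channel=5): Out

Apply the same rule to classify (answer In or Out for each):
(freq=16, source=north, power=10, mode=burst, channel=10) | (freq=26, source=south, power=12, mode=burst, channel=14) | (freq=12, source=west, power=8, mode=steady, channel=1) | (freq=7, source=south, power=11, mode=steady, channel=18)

The distinguishing property — freq ≤ 15 AND power ≤ 8 — holds for all the 'In' cases and none of the 'Out' cases.
Out: (freq=16, source=north, power=10, mode=burst, channel=10), since freq = 16, power = 10.
Out: (freq=26, source=south, power=12, mode=burst, channel=14), since freq = 26, power = 12.
In: (freq=12, source=west, power=8, mode=steady, channel=1), since freq = 12, power = 8.
Out: (freq=7, source=south, power=11, mode=steady, channel=18), since freq = 7, power = 11.

Out, Out, In, Out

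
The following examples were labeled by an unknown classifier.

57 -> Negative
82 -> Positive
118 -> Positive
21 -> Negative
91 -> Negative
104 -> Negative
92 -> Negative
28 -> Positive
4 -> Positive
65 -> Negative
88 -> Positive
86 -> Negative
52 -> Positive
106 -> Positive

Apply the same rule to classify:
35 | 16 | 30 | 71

Comparing the two groups points to one rule — ≡ 4 (mod 6).
35: 35 mod 6 = 5, lacks this property → Negative.
16: 16 mod 6 = 4, has this property → Positive.
30: 30 mod 6 = 0, lacks this property → Negative.
71: 71 mod 6 = 5, lacks this property → Negative.

Negative, Positive, Negative, Negative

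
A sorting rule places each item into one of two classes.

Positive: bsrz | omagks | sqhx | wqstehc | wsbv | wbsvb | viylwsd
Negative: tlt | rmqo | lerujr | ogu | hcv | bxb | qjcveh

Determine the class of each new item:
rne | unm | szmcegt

Negative, Negative, Positive

Looking at the examples, the only property every 'Positive' case has and every 'Negative' case lacks is: contains 's'.
rne → no 's' → Negative. unm → no 's' → Negative. szmcegt → has 's' → Positive.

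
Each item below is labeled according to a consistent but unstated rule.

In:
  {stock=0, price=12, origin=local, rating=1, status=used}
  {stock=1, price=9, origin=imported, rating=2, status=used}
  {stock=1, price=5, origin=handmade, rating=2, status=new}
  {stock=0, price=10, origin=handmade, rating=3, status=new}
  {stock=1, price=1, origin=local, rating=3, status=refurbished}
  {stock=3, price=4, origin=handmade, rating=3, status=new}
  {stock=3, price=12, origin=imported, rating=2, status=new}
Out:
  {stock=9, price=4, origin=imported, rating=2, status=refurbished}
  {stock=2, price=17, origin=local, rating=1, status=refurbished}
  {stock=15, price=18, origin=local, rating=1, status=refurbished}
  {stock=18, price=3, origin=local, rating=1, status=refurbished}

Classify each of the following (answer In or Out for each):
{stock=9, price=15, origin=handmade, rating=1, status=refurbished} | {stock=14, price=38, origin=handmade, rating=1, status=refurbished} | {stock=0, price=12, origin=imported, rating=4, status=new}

Out, Out, In

The common property of the 'In' items is: stock ≤ 3 AND price ≤ 12. No 'Out' item has it.
{stock=9, price=15, origin=handmade, rating=1, status=refurbished}: Out (stock = 9, price = 15). {stock=14, price=38, origin=handmade, rating=1, status=refurbished}: Out (stock = 14, price = 38). {stock=0, price=12, origin=imported, rating=4, status=new}: In (stock = 0, price = 12).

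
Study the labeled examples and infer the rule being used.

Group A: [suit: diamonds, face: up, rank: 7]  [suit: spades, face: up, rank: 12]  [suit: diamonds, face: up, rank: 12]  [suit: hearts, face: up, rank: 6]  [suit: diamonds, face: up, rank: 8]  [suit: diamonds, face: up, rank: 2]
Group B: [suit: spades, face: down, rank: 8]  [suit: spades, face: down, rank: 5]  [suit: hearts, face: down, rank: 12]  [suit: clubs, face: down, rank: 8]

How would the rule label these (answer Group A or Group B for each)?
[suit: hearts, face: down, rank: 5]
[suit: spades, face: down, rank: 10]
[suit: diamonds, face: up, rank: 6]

The classifier is using: face is up.
[suit: hearts, face: down, rank: 5]: face is down — doesn't match, so Group B. [suit: spades, face: down, rank: 10]: face is down — doesn't match, so Group B. [suit: diamonds, face: up, rank: 6]: face is up — passes, so Group A.

Group B, Group B, Group A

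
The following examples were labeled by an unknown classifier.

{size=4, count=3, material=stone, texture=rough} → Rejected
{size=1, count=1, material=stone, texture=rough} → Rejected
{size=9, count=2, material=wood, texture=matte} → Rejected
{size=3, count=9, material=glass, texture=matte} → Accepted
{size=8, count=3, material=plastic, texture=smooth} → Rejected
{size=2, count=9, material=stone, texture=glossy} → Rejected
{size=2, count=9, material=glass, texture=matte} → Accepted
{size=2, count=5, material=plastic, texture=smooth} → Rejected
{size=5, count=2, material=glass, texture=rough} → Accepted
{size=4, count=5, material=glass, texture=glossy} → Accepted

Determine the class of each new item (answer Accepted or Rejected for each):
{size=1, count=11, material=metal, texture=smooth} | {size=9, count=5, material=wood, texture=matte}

Rejected, Rejected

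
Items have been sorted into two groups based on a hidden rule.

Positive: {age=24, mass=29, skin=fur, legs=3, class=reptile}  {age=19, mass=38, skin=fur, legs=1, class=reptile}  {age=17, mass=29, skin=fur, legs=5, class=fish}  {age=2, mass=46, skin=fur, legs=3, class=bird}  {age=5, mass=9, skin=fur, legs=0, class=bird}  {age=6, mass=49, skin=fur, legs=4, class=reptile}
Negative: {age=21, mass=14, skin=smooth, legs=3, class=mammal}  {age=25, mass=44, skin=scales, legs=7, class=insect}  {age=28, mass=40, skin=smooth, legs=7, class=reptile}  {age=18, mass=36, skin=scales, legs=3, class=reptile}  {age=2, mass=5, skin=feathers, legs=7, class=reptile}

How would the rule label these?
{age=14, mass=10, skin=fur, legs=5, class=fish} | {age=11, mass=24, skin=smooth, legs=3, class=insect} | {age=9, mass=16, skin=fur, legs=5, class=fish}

Every 'Positive' example satisfies: skin is fur. None of the 'Negative' examples do.
{age=14, mass=10, skin=fur, legs=5, class=fish} — skin is fur, hence Positive.
{age=11, mass=24, skin=smooth, legs=3, class=insect} — skin is smooth, hence Negative.
{age=9, mass=16, skin=fur, legs=5, class=fish} — skin is fur, hence Positive.

Positive, Negative, Positive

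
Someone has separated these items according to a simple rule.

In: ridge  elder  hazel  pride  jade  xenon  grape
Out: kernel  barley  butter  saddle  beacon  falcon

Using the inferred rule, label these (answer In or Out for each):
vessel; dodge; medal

Out, In, In

The simplest hypothesis consistent with all the labels is: length ≤ 5.
vessel: length 6 — doesn't qualify, so Out.
dodge: length 5 — qualifies, so In.
medal: length 5 — qualifies, so In.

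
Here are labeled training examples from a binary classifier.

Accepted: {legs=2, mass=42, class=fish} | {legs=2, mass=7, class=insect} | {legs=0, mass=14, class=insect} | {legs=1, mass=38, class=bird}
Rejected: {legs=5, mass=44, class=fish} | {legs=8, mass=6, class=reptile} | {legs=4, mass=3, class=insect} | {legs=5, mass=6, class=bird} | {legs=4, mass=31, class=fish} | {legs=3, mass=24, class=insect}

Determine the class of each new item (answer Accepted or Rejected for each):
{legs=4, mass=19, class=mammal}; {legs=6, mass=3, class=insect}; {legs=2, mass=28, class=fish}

Rejected, Rejected, Accepted

The distinguishing property — legs ≤ 2 — holds for all the 'Accepted' cases and none of the 'Rejected' cases.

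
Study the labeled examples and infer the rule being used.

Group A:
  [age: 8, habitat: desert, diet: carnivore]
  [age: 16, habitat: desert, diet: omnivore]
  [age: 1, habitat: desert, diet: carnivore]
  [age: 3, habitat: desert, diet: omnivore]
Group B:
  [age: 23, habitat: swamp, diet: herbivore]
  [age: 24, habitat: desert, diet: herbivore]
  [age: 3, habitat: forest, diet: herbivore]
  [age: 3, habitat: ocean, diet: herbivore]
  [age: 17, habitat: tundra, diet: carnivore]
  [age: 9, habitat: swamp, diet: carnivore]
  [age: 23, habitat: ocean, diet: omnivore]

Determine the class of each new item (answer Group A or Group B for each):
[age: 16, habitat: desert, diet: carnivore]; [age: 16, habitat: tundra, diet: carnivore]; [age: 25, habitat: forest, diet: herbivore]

Group A, Group B, Group B

One predicate separates the groups cleanly: habitat is desert AND age ≤ 16.
[age: 16, habitat: desert, diet: carnivore] — habitat is desert, age = 16, hence Group A.
[age: 16, habitat: tundra, diet: carnivore] — habitat is tundra, age = 16, hence Group B.
[age: 25, habitat: forest, diet: herbivore] — habitat is forest, age = 25, hence Group B.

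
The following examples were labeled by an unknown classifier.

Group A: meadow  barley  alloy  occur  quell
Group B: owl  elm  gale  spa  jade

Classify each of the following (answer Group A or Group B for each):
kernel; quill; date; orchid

Group A, Group A, Group B, Group A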